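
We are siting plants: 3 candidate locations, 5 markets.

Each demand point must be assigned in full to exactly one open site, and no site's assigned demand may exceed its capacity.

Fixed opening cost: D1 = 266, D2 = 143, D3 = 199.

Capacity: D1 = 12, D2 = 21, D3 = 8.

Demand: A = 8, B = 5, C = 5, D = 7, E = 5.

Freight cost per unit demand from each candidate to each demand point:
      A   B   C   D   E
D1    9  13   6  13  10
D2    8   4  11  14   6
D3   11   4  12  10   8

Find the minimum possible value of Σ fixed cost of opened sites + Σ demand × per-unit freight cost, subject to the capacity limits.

644

Open {D1, D2}; cheapest assignment that respects the capacities:
  D1 (cap 12, load 12): C, D — cost 5×6 + 7×13 = 121
  D2 (cap 21, load 18): A, B, E — cost 8×8 + 5×4 + 5×6 = 114
  Shipping 235, fixed 409 → total 644.
  Any other capacity-feasible assignment to {D1, D2} ships for at least 235.
Compare {D1, D2, D3}: its best feasible assignment gives total 822.
Every other set of open sites that can feasibly serve all demand totals ≥ 822 even under its best assignment. Minimum: 644.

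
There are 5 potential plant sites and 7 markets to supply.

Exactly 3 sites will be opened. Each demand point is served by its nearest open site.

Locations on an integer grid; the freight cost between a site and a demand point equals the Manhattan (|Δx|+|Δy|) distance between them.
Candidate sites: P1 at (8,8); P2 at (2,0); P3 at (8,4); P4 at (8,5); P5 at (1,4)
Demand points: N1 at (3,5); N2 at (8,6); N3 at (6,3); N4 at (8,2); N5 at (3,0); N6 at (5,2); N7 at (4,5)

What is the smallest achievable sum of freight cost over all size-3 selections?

20

Open {P2, P3, P5}.
  N1→P5 3, N2→P3 2, N3→P3 3, N4→P3 2, N5→P2 1, N6→P2 5, N7→P5 4  ⇒ total 20.
Compare {P2, P3, P4}: total 21.
Compare {P2, P4, P5}: total 21.
No size-3 selection does better; minimum is 20.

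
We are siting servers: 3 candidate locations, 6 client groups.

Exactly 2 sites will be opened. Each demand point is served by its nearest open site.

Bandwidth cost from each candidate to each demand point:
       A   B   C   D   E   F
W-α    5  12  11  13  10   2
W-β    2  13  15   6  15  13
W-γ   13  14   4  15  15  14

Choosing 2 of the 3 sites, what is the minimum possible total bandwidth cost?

Open {W-α, W-β}.
  A→W-β 2, B→W-α 12, C→W-α 11, D→W-β 6, E→W-α 10, F→W-α 2  ⇒ total 43.
Compare {W-α, W-γ}: total 46.
Compare {W-β, W-γ}: total 53.

43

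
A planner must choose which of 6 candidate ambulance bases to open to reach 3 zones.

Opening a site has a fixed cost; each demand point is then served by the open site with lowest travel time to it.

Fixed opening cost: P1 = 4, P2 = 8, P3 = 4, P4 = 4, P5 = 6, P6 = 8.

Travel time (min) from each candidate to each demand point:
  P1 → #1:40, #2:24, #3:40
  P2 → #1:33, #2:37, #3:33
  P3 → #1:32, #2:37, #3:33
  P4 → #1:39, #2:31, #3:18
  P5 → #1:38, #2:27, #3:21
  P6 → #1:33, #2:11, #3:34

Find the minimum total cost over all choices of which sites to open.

74

Open {P4, P6}: assign each demand point to its cheapest open site.
  #1→P6 33, #2→P6 11, #3→P4 18
  travel time 62, fixed 12 → total 74.
Compare {P3, P4, P6}: travel time 61 + fixed 16 = 77.
Compare {P1, P4, P6}: travel time 62 + fixed 16 = 78.
Compare {P5, P6}: travel time 65 + fixed 14 = 79.
All other subsets cost ≥ 77. Minimum total cost: 74.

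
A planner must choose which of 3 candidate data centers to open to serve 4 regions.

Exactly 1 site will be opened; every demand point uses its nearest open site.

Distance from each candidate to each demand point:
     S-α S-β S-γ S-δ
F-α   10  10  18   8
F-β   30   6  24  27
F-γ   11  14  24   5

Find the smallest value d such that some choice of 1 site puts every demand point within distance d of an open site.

Open {F-α}.
  Farthest demand point is S-γ at distance 18 (to F-α); all others are ≤ 18.
With {F-γ} the worst case is 24.
With {F-β} the worst case is 30.
No size-1 selection achieves below 18.

18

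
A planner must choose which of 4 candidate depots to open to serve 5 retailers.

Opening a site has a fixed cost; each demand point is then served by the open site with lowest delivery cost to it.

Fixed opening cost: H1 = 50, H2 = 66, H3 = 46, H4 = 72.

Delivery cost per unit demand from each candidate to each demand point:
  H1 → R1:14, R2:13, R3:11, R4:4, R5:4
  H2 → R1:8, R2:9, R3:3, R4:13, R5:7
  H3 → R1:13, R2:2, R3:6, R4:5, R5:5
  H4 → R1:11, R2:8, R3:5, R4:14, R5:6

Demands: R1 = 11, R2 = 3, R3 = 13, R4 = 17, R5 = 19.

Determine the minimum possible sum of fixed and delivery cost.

Open {H1, H2}: assign each demand point to its cheapest open site.
  R1→H2 11×8=88, R2→H2 3×9=27, R3→H2 13×3=39, R4→H1 17×4=68, R5→H1 19×4=76
  delivery cost 298, fixed 116 → total 414.
Compare {H2, H3}: delivery cost 313 + fixed 112 = 425.
Compare {H1, H2, H3}: delivery cost 277 + fixed 162 = 439.
Compare {H3}: delivery cost 407 + fixed 46 = 453.
All other subsets cost ≥ 425. Minimum total cost: 414.

414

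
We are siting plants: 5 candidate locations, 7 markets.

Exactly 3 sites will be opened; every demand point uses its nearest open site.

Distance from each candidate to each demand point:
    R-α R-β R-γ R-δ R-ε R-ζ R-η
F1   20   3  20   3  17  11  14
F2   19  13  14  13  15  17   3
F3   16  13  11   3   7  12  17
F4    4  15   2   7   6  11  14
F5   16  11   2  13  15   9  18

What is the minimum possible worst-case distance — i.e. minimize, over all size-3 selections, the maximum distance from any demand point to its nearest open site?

Open {F1, F2, F4}.
  Farthest demand point is R-ζ at distance 11 (to F1); all others are ≤ 11.
With {F2, F4, F5} the worst case is 11.
With {F2, F3, F4} the worst case is 13.
No size-3 selection achieves below 11.

11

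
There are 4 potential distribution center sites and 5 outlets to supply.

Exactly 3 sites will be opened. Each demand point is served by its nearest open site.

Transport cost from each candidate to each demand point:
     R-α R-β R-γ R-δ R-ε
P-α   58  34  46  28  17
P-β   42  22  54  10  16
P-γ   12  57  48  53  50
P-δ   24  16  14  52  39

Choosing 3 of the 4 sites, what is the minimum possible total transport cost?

Open {P-β, P-γ, P-δ}.
  R-α→P-γ 12, R-β→P-δ 16, R-γ→P-δ 14, R-δ→P-β 10, R-ε→P-β 16  ⇒ total 68.
Compare {P-α, P-β, P-δ}: total 80.
Compare {P-α, P-γ, P-δ}: total 87.
No size-3 selection does better; minimum is 68.

68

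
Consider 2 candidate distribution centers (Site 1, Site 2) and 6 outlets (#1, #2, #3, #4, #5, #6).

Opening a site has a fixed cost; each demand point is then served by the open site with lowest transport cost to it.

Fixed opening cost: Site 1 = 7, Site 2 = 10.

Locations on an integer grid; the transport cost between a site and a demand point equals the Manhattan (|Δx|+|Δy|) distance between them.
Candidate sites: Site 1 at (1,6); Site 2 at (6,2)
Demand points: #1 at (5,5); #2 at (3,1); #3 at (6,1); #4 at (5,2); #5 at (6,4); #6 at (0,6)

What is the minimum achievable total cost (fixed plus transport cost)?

Open {Site 1, Site 2}: assign each demand point to its cheapest open site.
  #1→Site 2 4, #2→Site 2 4, #3→Site 2 1, #4→Site 2 1, #5→Site 2 2, #6→Site 1 1
  transport cost 13, fixed 17 → total 30.
Compare {Site 2}: transport cost 22 + fixed 10 = 32.
Compare {Site 1}: transport cost 38 + fixed 7 = 45.

30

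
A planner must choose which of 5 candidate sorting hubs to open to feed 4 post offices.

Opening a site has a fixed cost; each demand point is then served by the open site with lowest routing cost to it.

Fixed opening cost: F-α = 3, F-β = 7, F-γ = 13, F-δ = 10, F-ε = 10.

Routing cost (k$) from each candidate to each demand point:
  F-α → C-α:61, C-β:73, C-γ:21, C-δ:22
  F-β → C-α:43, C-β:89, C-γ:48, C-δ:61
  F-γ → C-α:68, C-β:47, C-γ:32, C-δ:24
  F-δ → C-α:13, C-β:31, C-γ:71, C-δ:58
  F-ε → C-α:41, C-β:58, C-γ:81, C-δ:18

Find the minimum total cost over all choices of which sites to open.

Open {F-α, F-δ}: assign each demand point to its cheapest open site.
  C-α→F-δ 13, C-β→F-δ 31, C-γ→F-α 21, C-δ→F-α 22
  routing cost 87, fixed 13 → total 100.
Compare {F-α, F-δ, F-ε}: routing cost 83 + fixed 23 = 106.
Compare {F-α, F-β, F-δ}: routing cost 87 + fixed 20 = 107.
Compare {F-α, F-γ, F-δ}: routing cost 87 + fixed 26 = 113.
All other subsets cost ≥ 106. Minimum total cost: 100.

100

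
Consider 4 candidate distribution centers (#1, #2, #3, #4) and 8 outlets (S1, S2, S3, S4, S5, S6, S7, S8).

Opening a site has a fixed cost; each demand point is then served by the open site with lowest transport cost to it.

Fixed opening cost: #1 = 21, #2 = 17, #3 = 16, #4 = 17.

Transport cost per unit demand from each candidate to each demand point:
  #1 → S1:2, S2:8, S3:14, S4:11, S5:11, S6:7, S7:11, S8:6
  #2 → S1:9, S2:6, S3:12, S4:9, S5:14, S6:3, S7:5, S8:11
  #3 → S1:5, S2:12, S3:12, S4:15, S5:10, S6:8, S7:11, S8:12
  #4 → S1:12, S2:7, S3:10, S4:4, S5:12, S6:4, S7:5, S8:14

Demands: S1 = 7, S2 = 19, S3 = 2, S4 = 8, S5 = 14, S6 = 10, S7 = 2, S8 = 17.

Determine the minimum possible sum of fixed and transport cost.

Open {#1, #2, #4}: assign each demand point to its cheapest open site.
  S1→#1 7×2=14, S2→#2 19×6=114, S3→#4 2×10=20, S4→#4 8×4=32, S5→#1 14×11=154, S6→#2 10×3=30, S7→#2 2×5=10, S8→#1 17×6=102
  transport cost 476, fixed 55 → total 531.
Compare {#1, #2, #3, #4}: transport cost 462 + fixed 71 = 533.
Compare {#1, #4}: transport cost 505 + fixed 38 = 543.
Compare {#1, #3, #4}: transport cost 491 + fixed 54 = 545.
All other subsets cost ≥ 533. Minimum total cost: 531.

531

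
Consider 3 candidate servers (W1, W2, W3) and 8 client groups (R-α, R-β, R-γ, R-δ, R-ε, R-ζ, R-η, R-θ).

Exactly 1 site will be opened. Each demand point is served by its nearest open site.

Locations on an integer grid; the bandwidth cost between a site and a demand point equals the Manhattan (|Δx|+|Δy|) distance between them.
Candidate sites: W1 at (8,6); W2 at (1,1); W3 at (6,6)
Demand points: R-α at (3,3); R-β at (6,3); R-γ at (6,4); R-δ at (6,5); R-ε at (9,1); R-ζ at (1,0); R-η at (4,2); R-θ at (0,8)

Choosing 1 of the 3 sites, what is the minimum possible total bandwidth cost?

Open {W3}.
  R-α→W3 6, R-β→W3 3, R-γ→W3 2, R-δ→W3 1, R-ε→W3 8, R-ζ→W3 11, R-η→W3 6, R-θ→W3 8  ⇒ total 45.
Compare {W2}: total 49.
Compare {W1}: total 57.

45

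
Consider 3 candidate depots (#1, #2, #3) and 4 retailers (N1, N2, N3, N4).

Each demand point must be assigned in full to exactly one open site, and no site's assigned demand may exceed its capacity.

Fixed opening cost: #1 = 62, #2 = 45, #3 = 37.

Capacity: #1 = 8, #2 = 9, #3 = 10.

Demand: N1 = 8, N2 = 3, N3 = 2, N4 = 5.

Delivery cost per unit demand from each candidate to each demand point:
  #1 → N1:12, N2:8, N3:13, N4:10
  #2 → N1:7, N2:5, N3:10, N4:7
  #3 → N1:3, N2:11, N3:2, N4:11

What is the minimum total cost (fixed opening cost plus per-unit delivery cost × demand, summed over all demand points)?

Open {#2, #3}; cheapest assignment that respects the capacities:
  #2 (cap 9, load 8): N2, N4 — cost 3×5 + 5×7 = 50
  #3 (cap 10, load 10): N1, N3 — cost 8×3 + 2×2 = 28
  Shipping 78, fixed 82 → total 160.
  Any other capacity-feasible assignment to {#2, #3} ships for at least 78.
Compare {#1, #3}: its best feasible assignment gives total 201.
Compare {#1, #2, #3}: its best feasible assignment gives total 222.
Every other set of open sites that can feasibly serve all demand totals ≥ 201 even under its best assignment. Minimum: 160.

160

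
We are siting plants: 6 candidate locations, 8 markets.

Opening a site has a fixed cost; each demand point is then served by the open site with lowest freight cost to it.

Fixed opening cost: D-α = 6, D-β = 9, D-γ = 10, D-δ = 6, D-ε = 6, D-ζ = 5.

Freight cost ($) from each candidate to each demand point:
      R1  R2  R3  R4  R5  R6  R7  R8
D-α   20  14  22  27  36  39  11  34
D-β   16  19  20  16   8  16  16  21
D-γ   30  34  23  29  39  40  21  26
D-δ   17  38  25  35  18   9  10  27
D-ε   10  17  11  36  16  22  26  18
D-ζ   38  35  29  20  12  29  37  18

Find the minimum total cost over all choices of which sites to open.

120

Open {D-β, D-δ, D-ε}: assign each demand point to its cheapest open site.
  R1→D-ε 10, R2→D-ε 17, R3→D-ε 11, R4→D-β 16, R5→D-β 8, R6→D-δ 9, R7→D-δ 10, R8→D-ε 18
  freight cost 99, fixed 21 → total 120.
Compare {D-α, D-β, D-δ, D-ε}: freight cost 96 + fixed 27 = 123.
Compare {D-δ, D-ε, D-ζ}: freight cost 107 + fixed 17 = 124.
Compare {D-α, D-β, D-ε}: freight cost 104 + fixed 21 = 125.
All other subsets cost ≥ 123. Minimum total cost: 120.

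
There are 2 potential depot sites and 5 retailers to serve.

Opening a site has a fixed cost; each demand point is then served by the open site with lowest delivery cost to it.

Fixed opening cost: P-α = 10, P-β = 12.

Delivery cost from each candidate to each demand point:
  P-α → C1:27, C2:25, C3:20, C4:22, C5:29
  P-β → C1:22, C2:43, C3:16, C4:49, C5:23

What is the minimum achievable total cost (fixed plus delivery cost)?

Open {P-α, P-β}: assign each demand point to its cheapest open site.
  C1→P-β 22, C2→P-α 25, C3→P-β 16, C4→P-α 22, C5→P-β 23
  delivery cost 108, fixed 22 → total 130.
Compare {P-α}: delivery cost 123 + fixed 10 = 133.
Compare {P-β}: delivery cost 153 + fixed 12 = 165.

130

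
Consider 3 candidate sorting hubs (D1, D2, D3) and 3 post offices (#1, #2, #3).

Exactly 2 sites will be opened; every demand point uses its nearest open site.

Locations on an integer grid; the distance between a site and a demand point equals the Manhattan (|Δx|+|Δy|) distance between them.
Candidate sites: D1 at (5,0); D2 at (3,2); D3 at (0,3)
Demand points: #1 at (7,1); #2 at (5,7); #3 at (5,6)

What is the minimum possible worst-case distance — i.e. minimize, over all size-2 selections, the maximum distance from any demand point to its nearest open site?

7

Open {D1, D2}.
  Farthest demand point is #2 at distance 7 (to D1); all others are ≤ 7.
With {D1, D3} the worst case is 7.
With {D2, D3} the worst case is 7.
No size-2 selection achieves below 7.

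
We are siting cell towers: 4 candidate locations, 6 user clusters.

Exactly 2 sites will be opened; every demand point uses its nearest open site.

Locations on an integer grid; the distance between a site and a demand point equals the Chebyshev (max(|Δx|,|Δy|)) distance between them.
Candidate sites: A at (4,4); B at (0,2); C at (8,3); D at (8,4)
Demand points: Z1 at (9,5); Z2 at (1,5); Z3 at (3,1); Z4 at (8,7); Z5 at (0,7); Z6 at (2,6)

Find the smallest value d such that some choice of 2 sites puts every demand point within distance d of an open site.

4

Open {A, C}.
  Farthest demand point is Z4 at distance 4 (to A); all others are ≤ 4.
With {A, D} the worst case is 4.
With {A, B} the worst case is 5.
No size-2 selection achieves below 4.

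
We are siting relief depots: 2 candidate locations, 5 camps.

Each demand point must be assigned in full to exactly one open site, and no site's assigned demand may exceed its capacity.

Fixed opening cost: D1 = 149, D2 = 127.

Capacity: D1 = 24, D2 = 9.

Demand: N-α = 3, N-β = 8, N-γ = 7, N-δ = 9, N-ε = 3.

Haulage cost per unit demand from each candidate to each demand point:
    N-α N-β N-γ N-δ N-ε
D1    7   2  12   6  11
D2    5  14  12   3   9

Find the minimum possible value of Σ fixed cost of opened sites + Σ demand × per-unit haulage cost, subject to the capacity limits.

457

Open {D1, D2}; cheapest assignment that respects the capacities:
  D1 (cap 24, load 21): N-α, N-β, N-γ, N-ε — cost 3×7 + 8×2 + 7×12 + 3×11 = 154
  D2 (cap 9, load 9): N-δ — cost 9×3 = 27
  Shipping 181, fixed 276 → total 457.
  Any other capacity-feasible assignment to {D1, D2} ships for at least 181.
Total demand is 30 and no other set of sites has combined capacity ≥ 30, so {D1, D2} is the only feasible choice of open sites. Minimum: 457.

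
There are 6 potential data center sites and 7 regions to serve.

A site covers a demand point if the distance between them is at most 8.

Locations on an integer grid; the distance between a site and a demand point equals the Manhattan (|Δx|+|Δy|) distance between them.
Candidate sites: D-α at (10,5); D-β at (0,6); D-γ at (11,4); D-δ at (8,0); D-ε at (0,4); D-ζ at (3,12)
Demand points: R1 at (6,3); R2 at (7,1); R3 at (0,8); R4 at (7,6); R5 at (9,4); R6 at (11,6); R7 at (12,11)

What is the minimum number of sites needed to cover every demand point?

Coverage sets (demand points within 8 of each site):
  D-α: {R1, R2, R4, R5, R6, R7}
  D-β: {R3, R4}
  D-γ: {R1, R2, R4, R5, R6, R7}
  D-δ: {R1, R2, R4, R5}
  D-ε: {R1, R3}
  D-ζ: {R3}
No single site covers all 7 demand points.
But {D-α, D-β} covers everything, so the minimum is 2.

2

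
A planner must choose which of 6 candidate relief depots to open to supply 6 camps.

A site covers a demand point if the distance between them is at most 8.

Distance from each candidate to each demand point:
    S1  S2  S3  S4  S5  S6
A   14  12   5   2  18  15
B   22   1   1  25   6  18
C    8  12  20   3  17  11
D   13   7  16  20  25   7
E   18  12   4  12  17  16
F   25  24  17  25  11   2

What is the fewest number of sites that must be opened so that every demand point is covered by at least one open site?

3

Coverage sets (demand points within 8 of each site):
  A: {S3, S4}
  B: {S2, S3, S5}
  C: {S1, S4}
  D: {S2, S6}
  E: {S3}
  F: {S6}
No 2 sites suffice: every size-2 union leaves at least one demand point uncovered.
But {B, C, D} covers everything, so the minimum is 3.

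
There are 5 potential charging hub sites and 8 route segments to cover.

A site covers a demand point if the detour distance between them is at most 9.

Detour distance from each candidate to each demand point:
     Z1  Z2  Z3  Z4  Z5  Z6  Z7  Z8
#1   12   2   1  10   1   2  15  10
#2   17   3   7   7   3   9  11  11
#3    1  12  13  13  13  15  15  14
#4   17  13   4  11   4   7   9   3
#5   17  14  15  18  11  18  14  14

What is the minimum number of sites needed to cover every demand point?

Coverage sets (demand points within 9 of each site):
  #1: {Z2, Z3, Z5, Z6}
  #2: {Z2, Z3, Z4, Z5, Z6}
  #3: {Z1}
  #4: {Z3, Z5, Z6, Z7, Z8}
  #5: {}
No 2 sites suffice: every size-2 union leaves at least one demand point uncovered.
But {#2, #3, #4} covers everything, so the minimum is 3.

3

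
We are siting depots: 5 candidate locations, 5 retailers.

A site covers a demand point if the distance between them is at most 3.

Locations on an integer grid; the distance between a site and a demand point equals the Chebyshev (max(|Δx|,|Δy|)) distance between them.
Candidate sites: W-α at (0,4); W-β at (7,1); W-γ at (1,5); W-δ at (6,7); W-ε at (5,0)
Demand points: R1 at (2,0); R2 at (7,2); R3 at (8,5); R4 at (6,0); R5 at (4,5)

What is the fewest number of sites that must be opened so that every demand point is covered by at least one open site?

2

Coverage sets (demand points within 3 of each site):
  W-α: {}
  W-β: {R2, R4}
  W-γ: {R5}
  W-δ: {R3, R5}
  W-ε: {R1, R2, R4}
No single site covers all 5 demand points.
But {W-δ, W-ε} covers everything, so the minimum is 2.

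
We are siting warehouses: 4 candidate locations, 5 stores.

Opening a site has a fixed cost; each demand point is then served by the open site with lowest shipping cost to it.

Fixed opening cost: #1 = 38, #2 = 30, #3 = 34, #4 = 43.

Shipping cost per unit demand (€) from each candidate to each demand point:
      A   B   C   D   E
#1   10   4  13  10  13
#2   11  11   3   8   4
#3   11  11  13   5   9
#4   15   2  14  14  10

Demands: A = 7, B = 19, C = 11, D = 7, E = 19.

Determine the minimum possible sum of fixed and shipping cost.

353

Open {#2, #4}: assign each demand point to its cheapest open site.
  A→#2 7×11=77, B→#4 19×2=38, C→#2 11×3=33, D→#2 7×8=56, E→#2 19×4=76
  shipping cost 280, fixed 73 → total 353.
Compare {#2, #3, #4}: shipping cost 259 + fixed 107 = 366.
Compare {#1, #2}: shipping cost 311 + fixed 68 = 379.
Compare {#1, #2, #4}: shipping cost 273 + fixed 111 = 384.
All other subsets cost ≥ 366. Minimum total cost: 353.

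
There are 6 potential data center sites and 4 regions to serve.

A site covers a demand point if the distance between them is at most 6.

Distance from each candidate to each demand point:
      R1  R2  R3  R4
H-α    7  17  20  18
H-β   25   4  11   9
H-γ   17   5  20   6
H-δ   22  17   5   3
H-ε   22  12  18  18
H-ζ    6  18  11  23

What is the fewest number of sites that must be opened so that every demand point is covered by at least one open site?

Coverage sets (demand points within 6 of each site):
  H-α: {}
  H-β: {R2}
  H-γ: {R2, R4}
  H-δ: {R3, R4}
  H-ε: {}
  H-ζ: {R1}
No 2 sites suffice: every size-2 union leaves at least one demand point uncovered.
But {H-β, H-δ, H-ζ} covers everything, so the minimum is 3.

3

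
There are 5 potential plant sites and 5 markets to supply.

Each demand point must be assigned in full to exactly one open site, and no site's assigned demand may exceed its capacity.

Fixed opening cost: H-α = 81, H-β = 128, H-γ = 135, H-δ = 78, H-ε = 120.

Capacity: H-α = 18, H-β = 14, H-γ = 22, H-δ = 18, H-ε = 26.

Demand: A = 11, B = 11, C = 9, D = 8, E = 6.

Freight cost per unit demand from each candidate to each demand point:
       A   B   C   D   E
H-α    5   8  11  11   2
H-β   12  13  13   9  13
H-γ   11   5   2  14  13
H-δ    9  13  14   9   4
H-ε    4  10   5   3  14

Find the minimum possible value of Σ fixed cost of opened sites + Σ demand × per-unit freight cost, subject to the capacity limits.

480

Open {H-γ, H-ε}; cheapest assignment that respects the capacities:
  H-γ (cap 22, load 20): B, C — cost 11×5 + 9×2 = 73
  H-ε (cap 26, load 25): A, D, E — cost 11×4 + 8×3 + 6×14 = 152
  Shipping 225, fixed 255 → total 480.
  Any other capacity-feasible assignment to {H-γ, H-ε} ships for at least 225.
Compare {H-α, H-γ, H-ε}: its best feasible assignment gives total 489.
Compare {H-γ, H-δ, H-ε}: its best feasible assignment gives total 498.
Every other set of open sites that can feasibly serve all demand totals ≥ 489 even under its best assignment. Minimum: 480.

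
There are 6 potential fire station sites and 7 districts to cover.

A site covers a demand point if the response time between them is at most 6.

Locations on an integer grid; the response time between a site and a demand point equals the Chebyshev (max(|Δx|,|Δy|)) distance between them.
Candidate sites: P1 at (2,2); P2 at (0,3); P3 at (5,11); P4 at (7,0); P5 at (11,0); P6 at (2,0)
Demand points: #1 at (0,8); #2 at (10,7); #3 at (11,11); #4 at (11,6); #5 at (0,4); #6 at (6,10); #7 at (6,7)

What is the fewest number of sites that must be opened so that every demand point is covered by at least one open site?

Coverage sets (demand points within 6 of each site):
  P1: {#1, #5, #7}
  P2: {#1, #5, #7}
  P3: {#1, #2, #3, #4, #6, #7}
  P4: {#4}
  P5: {#4}
  P6: {#5}
No single site covers all 7 demand points.
But {P1, P3} covers everything, so the minimum is 2.

2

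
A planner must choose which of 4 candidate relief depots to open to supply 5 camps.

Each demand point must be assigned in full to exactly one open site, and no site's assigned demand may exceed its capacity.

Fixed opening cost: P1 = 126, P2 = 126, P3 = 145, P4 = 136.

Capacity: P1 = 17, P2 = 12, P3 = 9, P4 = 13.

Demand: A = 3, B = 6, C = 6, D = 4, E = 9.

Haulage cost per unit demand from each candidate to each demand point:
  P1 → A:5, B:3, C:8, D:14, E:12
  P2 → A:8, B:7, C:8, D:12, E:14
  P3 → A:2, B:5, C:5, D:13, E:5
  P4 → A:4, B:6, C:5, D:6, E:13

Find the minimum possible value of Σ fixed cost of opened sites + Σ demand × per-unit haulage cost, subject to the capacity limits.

Open {P1, P4}; cheapest assignment that respects the capacities:
  P1 (cap 17, load 15): B, E — cost 6×3 + 9×12 = 126
  P4 (cap 13, load 13): A, C, D — cost 3×4 + 6×5 + 4×6 = 66
  Shipping 192, fixed 262 → total 454.
  Any other capacity-feasible assignment to {P1, P4} ships for at least 192.
Compare {P1, P2}: its best feasible assignment gives total 521.
Compare {P1, P3, P4}: its best feasible assignment gives total 536.
Every other set of open sites that can feasibly serve all demand totals ≥ 521 even under its best assignment. Minimum: 454.

454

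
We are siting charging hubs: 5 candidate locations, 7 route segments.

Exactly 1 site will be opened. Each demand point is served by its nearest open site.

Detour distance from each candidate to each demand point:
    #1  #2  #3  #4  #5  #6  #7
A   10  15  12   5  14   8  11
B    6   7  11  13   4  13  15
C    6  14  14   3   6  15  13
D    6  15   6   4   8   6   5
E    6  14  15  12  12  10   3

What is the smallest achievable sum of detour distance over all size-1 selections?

Open {D}.
  #1→D 6, #2→D 15, #3→D 6, #4→D 4, #5→D 8, #6→D 6, #7→D 5  ⇒ total 50.
Compare {B}: total 69.
Compare {C}: total 71.
No size-1 selection does better; minimum is 50.

50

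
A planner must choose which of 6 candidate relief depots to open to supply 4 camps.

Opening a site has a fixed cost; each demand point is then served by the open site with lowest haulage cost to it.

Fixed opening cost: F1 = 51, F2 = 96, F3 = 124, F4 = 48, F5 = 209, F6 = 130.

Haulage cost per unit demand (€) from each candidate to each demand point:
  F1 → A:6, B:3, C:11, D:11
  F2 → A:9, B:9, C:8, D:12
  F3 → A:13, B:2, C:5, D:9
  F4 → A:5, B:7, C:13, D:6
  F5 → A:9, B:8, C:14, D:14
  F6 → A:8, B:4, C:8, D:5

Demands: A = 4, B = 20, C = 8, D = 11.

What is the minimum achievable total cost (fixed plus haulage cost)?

333

Open {F1, F4}: assign each demand point to its cheapest open site.
  A→F4 4×5=20, B→F1 20×3=60, C→F1 8×11=88, D→F4 11×6=66
  haulage cost 234, fixed 99 → total 333.
Compare {F3, F4}: haulage cost 166 + fixed 172 = 338.
Compare {F1}: haulage cost 293 + fixed 51 = 344.
Compare {F3}: haulage cost 231 + fixed 124 = 355.
All other subsets cost ≥ 338. Minimum total cost: 333.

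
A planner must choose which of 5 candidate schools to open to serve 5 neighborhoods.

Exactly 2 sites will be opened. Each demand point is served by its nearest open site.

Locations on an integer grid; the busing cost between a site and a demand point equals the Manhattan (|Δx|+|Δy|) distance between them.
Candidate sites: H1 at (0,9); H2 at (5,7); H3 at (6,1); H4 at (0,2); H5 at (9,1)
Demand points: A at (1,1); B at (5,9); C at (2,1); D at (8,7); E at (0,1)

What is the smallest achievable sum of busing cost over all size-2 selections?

11

Open {H2, H4}.
  A→H4 2, B→H2 2, C→H4 3, D→H2 3, E→H4 1  ⇒ total 11.
Compare {H2, H3}: total 20.
Compare {H1, H4}: total 21.
No size-2 selection does better; minimum is 11.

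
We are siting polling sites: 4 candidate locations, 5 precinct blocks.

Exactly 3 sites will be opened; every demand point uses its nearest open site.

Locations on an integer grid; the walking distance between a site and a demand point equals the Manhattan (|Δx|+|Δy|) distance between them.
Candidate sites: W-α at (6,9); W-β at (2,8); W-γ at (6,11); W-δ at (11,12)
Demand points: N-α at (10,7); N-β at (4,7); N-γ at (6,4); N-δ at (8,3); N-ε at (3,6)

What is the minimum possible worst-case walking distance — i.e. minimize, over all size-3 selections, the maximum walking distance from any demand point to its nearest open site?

8

Open {W-α, W-β, W-γ}.
  Farthest demand point is N-δ at walking distance 8 (to W-α); all others are ≤ 8.
With {W-α, W-β, W-δ} the worst case is 8.
With {W-α, W-γ, W-δ} the worst case is 8.
No size-3 selection achieves below 8.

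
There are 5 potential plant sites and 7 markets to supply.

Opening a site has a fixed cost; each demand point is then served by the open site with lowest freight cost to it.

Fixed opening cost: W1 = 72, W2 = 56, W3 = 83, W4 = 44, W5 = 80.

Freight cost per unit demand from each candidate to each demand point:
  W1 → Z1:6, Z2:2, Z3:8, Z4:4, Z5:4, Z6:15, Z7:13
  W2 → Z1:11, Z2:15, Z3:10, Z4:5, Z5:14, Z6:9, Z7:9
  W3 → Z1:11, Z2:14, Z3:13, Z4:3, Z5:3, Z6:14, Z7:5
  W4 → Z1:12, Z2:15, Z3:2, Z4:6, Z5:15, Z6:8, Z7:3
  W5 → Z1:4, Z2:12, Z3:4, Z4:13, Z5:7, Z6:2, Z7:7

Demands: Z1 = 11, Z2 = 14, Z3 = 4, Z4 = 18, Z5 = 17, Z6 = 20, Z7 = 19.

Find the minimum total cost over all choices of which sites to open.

513

Open {W1, W4, W5}: assign each demand point to its cheapest open site.
  Z1→W5 11×4=44, Z2→W1 14×2=28, Z3→W4 4×2=8, Z4→W1 18×4=72, Z5→W1 17×4=68, Z6→W5 20×2=40, Z7→W4 19×3=57
  freight cost 317, fixed 196 → total 513.
Compare {W1, W5}: freight cost 401 + fixed 152 = 553.
Compare {W1, W3, W4, W5}: freight cost 282 + fixed 279 = 561.
Compare {W1, W3, W5}: freight cost 328 + fixed 235 = 563.
All other subsets cost ≥ 553. Minimum total cost: 513.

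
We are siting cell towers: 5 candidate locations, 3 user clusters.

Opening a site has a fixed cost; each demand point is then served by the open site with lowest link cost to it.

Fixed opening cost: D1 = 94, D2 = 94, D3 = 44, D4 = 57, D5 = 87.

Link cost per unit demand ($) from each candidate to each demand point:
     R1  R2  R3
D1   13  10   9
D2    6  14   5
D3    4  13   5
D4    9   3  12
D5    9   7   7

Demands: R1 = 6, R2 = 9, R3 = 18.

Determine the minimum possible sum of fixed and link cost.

Open {D3, D4}: assign each demand point to its cheapest open site.
  R1→D3 6×4=24, R2→D4 9×3=27, R3→D3 18×5=90
  link cost 141, fixed 101 → total 242.
Compare {D3}: link cost 231 + fixed 44 = 275.
Compare {D2, D4}: link cost 153 + fixed 151 = 304.
Compare {D3, D5}: link cost 177 + fixed 131 = 308.
All other subsets cost ≥ 275. Minimum total cost: 242.

242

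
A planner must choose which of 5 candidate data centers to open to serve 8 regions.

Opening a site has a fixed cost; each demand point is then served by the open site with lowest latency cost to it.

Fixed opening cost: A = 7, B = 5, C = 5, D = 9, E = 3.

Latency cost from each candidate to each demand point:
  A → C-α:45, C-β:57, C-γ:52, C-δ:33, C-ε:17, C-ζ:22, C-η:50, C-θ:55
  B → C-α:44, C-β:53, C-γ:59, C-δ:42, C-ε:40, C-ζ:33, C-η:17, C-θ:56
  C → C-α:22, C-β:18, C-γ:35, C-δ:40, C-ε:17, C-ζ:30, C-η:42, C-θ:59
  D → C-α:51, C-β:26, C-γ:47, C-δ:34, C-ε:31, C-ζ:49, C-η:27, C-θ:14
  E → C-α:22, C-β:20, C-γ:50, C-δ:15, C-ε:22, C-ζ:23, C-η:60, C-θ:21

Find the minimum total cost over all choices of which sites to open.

181

Open {B, C, E}: assign each demand point to its cheapest open site.
  C-α→C 22, C-β→C 18, C-γ→C 35, C-δ→E 15, C-ε→C 17, C-ζ→E 23, C-η→B 17, C-θ→E 21
  latency cost 168, fixed 13 → total 181.
Compare {B, C, D, E}: latency cost 161 + fixed 22 = 183.
Compare {A, B, C, E}: latency cost 167 + fixed 20 = 187.
Compare {C, D, E}: latency cost 171 + fixed 17 = 188.
All other subsets cost ≥ 183. Minimum total cost: 181.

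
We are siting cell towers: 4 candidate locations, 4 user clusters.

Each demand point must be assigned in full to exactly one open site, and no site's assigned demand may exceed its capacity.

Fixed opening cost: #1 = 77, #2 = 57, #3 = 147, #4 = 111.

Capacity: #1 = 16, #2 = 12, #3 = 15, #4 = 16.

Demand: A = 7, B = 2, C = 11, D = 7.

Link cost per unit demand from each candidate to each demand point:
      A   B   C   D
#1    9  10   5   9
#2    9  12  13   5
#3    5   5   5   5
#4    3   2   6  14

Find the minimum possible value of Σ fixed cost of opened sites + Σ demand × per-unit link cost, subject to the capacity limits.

360

Open {#1, #2, #4}; cheapest assignment that respects the capacities:
  #1 (cap 16, load 11): C — cost 11×5 = 55
  #2 (cap 12, load 7): D — cost 7×5 = 35
  #4 (cap 16, load 9): A, B — cost 7×3 + 2×2 = 25
  Shipping 115, fixed 245 → total 360.
  Any other capacity-feasible assignment to {#1, #2, #4} ships for at least 115.
Compare {#1, #4}: its best feasible assignment gives total 366.
Compare {#1, #3}: its best feasible assignment gives total 369.
Every other set of open sites that can feasibly serve all demand totals ≥ 366 even under its best assignment. Minimum: 360.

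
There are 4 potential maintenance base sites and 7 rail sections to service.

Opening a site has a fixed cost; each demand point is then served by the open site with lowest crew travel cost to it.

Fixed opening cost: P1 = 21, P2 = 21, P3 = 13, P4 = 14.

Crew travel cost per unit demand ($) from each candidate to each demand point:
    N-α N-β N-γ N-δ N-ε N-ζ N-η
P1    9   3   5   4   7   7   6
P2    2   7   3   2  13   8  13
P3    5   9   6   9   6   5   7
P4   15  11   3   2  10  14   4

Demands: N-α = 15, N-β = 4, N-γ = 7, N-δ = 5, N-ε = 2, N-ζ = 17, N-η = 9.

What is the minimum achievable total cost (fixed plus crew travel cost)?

270

Open {P2, P3, P4}: assign each demand point to its cheapest open site.
  N-α→P2 15×2=30, N-β→P2 4×7=28, N-γ→P2 7×3=21, N-δ→P2 5×2=10, N-ε→P3 2×6=12, N-ζ→P3 17×5=85, N-η→P4 9×4=36
  crew travel cost 222, fixed 48 → total 270.
Compare {P1, P2, P3, P4}: crew travel cost 206 + fixed 69 = 275.
Compare {P1, P2, P3}: crew travel cost 224 + fixed 55 = 279.
Compare {P2, P3}: crew travel cost 249 + fixed 34 = 283.
All other subsets cost ≥ 275. Minimum total cost: 270.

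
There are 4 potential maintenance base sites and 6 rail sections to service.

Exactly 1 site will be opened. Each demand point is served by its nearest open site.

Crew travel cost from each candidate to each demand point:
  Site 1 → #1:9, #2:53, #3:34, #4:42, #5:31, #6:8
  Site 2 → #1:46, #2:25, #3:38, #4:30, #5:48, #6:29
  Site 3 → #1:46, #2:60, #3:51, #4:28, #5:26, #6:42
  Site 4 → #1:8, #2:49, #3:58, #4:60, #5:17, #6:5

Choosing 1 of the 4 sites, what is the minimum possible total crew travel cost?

177

Open {Site 1}.
  #1→Site 1 9, #2→Site 1 53, #3→Site 1 34, #4→Site 1 42, #5→Site 1 31, #6→Site 1 8  ⇒ total 177.
Compare {Site 4}: total 197.
Compare {Site 2}: total 216.
No size-1 selection does better; minimum is 177.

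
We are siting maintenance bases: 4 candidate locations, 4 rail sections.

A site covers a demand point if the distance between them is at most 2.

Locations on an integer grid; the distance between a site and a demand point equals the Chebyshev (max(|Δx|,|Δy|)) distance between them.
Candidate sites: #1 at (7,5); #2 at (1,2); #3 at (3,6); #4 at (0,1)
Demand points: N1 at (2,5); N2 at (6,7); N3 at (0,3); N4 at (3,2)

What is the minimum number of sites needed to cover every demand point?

Coverage sets (demand points within 2 of each site):
  #1: {N2}
  #2: {N3, N4}
  #3: {N1}
  #4: {N3}
No 2 sites suffice: every size-2 union leaves at least one demand point uncovered.
But {#1, #2, #3} covers everything, so the minimum is 3.

3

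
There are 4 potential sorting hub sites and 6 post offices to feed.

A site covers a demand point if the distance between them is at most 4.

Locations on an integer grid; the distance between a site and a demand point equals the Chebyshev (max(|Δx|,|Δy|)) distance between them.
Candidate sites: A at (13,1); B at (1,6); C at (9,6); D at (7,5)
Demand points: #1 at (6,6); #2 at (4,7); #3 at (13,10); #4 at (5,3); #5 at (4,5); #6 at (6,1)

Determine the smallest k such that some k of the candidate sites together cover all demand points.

2

Coverage sets (demand points within 4 of each site):
  A: {}
  B: {#2, #4, #5}
  C: {#1, #3, #4}
  D: {#1, #2, #4, #5, #6}
No single site covers all 6 demand points.
But {C, D} covers everything, so the minimum is 2.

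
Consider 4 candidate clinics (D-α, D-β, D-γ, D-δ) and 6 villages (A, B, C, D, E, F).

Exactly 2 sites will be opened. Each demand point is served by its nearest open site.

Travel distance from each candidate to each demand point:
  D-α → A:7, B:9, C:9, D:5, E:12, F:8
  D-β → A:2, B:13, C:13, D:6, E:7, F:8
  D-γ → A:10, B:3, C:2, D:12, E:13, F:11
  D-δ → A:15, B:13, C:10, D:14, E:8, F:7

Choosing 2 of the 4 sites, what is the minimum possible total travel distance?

28

Open {D-β, D-γ}.
  A→D-β 2, B→D-γ 3, C→D-γ 2, D→D-β 6, E→D-β 7, F→D-β 8  ⇒ total 28.
Compare {D-α, D-γ}: total 37.
Compare {D-α, D-β}: total 40.
No size-2 selection does better; minimum is 28.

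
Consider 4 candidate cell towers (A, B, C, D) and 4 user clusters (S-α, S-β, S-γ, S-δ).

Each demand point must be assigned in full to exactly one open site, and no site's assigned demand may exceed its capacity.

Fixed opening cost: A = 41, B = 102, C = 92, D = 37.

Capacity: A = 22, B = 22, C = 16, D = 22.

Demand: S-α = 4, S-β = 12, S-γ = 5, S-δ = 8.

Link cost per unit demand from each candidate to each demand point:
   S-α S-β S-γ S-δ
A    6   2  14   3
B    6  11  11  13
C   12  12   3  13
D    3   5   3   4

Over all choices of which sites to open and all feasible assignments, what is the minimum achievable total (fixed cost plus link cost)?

153

Open {A, D}; cheapest assignment that respects the capacities:
  A (cap 22, load 20): S-β, S-δ — cost 12×2 + 8×3 = 48
  D (cap 22, load 9): S-α, S-γ — cost 4×3 + 5×3 = 27
  Shipping 75, fixed 78 → total 153.
  Any other capacity-feasible assignment to {A, D} ships for at least 75.
Compare {A, C}: its best feasible assignment gives total 244.
Compare {A, C, D}: its best feasible assignment gives total 245.
Every other set of open sites that can feasibly serve all demand totals ≥ 244 even under its best assignment. Minimum: 153.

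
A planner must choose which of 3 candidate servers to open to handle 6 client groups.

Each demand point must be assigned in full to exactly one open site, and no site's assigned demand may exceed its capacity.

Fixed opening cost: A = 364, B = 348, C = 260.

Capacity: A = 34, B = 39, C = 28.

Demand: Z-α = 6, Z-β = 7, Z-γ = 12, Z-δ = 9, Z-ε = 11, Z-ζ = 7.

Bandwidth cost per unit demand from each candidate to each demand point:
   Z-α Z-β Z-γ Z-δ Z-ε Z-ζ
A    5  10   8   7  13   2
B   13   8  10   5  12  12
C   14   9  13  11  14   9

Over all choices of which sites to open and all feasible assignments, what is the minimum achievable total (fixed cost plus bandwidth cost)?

Open {A, C}; cheapest assignment that respects the capacities:
  A (cap 34, load 34): Z-α, Z-γ, Z-δ, Z-ζ — cost 6×5 + 12×8 + 9×7 + 7×2 = 203
  C (cap 28, load 18): Z-β, Z-ε — cost 7×9 + 11×14 = 217
  Shipping 420, fixed 624 → total 1044.
  Any other capacity-feasible assignment to {A, C} ships for at least 420.
Compare {A, B}: its best feasible assignment gives total 1085.
Compare {B, C}: its best feasible assignment gives total 1108.
Every other set of open sites that can feasibly serve all demand totals ≥ 1085 even under its best assignment. Minimum: 1044.

1044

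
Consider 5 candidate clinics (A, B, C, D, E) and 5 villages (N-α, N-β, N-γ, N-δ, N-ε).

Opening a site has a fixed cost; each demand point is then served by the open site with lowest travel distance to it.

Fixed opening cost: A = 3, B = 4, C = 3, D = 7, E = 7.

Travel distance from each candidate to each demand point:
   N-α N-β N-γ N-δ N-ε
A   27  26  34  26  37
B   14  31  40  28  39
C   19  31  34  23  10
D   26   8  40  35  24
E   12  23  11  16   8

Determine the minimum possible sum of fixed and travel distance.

Open {D, E}: assign each demand point to its cheapest open site.
  N-α→E 12, N-β→D 8, N-γ→E 11, N-δ→E 16, N-ε→E 8
  travel distance 55, fixed 14 → total 69.
Compare {A, D, E}: travel distance 55 + fixed 17 = 72.
Compare {C, D, E}: travel distance 55 + fixed 17 = 72.
Compare {B, D, E}: travel distance 55 + fixed 18 = 73.
All other subsets cost ≥ 72. Minimum total cost: 69.

69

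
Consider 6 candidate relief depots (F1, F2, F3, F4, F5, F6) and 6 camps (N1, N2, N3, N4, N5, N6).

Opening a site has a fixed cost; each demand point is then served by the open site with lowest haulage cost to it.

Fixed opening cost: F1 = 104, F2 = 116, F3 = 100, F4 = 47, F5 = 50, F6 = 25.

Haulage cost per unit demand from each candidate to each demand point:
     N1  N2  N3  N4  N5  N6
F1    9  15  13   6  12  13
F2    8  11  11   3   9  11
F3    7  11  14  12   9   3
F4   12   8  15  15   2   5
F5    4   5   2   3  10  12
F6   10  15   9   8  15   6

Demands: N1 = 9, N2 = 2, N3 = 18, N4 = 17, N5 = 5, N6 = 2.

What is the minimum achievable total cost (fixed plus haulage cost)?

Open {F4, F5}: assign each demand point to its cheapest open site.
  N1→F5 9×4=36, N2→F5 2×5=10, N3→F5 18×2=36, N4→F5 17×3=51, N5→F4 5×2=10, N6→F4 2×5=10
  haulage cost 153, fixed 97 → total 250.
Compare {F5}: haulage cost 207 + fixed 50 = 257.
Compare {F5, F6}: haulage cost 195 + fixed 75 = 270.
Compare {F4, F5, F6}: haulage cost 153 + fixed 122 = 275.
All other subsets cost ≥ 257. Minimum total cost: 250.

250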